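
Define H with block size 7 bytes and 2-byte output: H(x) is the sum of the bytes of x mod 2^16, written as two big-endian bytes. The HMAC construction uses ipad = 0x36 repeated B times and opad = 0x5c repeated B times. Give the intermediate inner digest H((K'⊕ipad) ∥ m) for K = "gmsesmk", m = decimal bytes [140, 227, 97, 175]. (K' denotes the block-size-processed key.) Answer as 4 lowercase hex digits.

Key "gmsesmk" = 67 6d 73 65 73 6d 6b is exactly B = 7 bytes: K' = 67 6d 73 65 73 6d 6b.
K' ⊕ ipad = 51 5b 45 53 45 5b 5d.
Inner input = 51 5b 45 53 45 5b 5d ∥ 8c e3 61 af.
Inner hash: sum = 81+91+69+83+69+91+93+140+227+97+175 = 1216 → 04 c0.

04c0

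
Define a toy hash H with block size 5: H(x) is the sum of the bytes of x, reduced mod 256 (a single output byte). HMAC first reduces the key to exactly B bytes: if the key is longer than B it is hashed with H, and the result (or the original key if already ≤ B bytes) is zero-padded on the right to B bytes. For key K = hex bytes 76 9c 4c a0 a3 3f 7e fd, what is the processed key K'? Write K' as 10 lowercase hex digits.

|K| = 8 > B = 5, so first hash the key.
H(K): sum = 118+156+76+160+163+63+126+253 = 1115; mod 256 = 91 → 5b.
Zero-pad H(K) = 5b to 5 bytes: K' = 5b 00 00 00 00.

5b00000000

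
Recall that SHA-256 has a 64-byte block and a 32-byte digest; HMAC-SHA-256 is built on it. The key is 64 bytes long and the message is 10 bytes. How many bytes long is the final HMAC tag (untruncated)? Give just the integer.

32

The tag is one SHA-256 digest: 32 bytes.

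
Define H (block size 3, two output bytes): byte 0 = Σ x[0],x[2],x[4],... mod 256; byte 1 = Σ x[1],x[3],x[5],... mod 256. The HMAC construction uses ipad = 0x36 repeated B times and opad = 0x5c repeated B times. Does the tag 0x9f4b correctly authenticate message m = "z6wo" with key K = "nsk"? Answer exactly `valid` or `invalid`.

invalid

Key "nsk" = 6e 73 6b is exactly B = 3 bytes: K' = 6e 73 6b.
K' ⊕ ipad = 58 45 5d; K' ⊕ opad = 32 2f 37.
Inner hash: even-index sum = 346 mod 256 = 90; odd-index sum = 310 mod 256 = 54 → 5a 36.
Outer hash (recomputed tag): even-index sum = 159 mod 256 = 159; odd-index sum = 137 mod 256 = 137 → 9f 89.
Recomputed tag = 9f89; claimed = 9f4b → mismatch.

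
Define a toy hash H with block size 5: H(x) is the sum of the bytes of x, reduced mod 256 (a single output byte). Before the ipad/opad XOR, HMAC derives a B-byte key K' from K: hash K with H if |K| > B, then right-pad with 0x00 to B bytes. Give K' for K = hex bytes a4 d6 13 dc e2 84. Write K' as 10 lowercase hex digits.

|K| = 6 > B = 5, so first hash the key.
H(K): sum = 164+214+19+220+226+132 = 975; mod 256 = 207 → cf.
Zero-pad H(K) = cf to 5 bytes: K' = cf 00 00 00 00.

cf00000000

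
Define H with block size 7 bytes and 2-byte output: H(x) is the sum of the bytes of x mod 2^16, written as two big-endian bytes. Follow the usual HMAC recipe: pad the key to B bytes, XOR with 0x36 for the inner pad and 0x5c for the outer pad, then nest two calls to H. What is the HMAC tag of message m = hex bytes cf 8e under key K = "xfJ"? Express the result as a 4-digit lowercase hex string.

Key "xfJ" = 78 66 4a is 3 bytes ≤ B = 7; zero-pad to 7 bytes: K' = 78 66 4a 00 00 00 00.
K' ⊕ ipad = 4e 50 7c 36 36 36 36.  K' ⊕ opad = 24 3a 16 5c 5c 5c 5c.
Inner input = (K'⊕ipad) ∥ m = 4e 50 7c 36 36 36 36 ∥ cf 8e.
Inner hash: sum = 78+80+124+54+54+54+54+207+142 = 847 → 03 4f.
Outer input = (K'⊕opad) ∥ inner = 24 3a 16 5c 5c 5c 5c ∥ 03 4f.
Outer hash (tag): sum = 36+58+22+92+92+92+92+3+79 = 566 → 02 36.

0236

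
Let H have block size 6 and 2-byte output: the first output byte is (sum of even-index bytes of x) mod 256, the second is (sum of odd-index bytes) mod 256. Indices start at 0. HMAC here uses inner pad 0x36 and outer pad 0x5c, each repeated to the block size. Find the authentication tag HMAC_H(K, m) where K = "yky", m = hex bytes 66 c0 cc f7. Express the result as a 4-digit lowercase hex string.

ac6f

Key "yky" = 79 6b 79 is 3 bytes ≤ B = 6; zero-pad to 6 bytes: K' = 79 6b 79 00 00 00.
K' ⊕ ipad = 4f 5d 4f 36 36 36.  K' ⊕ opad = 25 37 25 5c 5c 5c.
Inner input = (K'⊕ipad) ∥ m = 4f 5d 4f 36 36 36 ∥ 66 c0 cc f7.
Inner hash: even-index sum = 518 mod 256 = 6; odd-index sum = 640 mod 256 = 128 → 06 80.
Outer input = (K'⊕opad) ∥ inner = 25 37 25 5c 5c 5c ∥ 06 80.
Outer hash (tag): even-index sum = 172 mod 256 = 172; odd-index sum = 367 mod 256 = 111 → ac 6f.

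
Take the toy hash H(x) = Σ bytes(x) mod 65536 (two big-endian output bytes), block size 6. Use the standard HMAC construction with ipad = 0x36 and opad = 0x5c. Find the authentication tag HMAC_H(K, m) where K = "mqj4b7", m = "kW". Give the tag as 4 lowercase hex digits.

01be

Key "mqj4b7" = 6d 71 6a 34 62 37 is exactly B = 6 bytes: K' = 6d 71 6a 34 62 37.
K' ⊕ ipad = 5b 47 5c 02 54 01.  K' ⊕ opad = 31 2d 36 68 3e 6b.
Inner input = (K'⊕ipad) ∥ m = 5b 47 5c 02 54 01 ∥ 6b 57.
Inner hash: sum = 91+71+92+2+84+1+107+87 = 535 → 02 17.
Outer input = (K'⊕opad) ∥ inner = 31 2d 36 68 3e 6b ∥ 02 17.
Outer hash (tag): sum = 49+45+54+104+62+107+2+23 = 446 → 01 be.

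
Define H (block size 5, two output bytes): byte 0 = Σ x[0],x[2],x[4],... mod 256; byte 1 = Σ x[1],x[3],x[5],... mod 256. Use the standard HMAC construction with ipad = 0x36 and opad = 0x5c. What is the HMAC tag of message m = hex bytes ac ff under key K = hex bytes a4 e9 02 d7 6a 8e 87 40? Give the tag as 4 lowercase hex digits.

Key hex bytes a4 e9 02 d7 6a 8e 87 40 is 8 bytes > B = 5, so hash it first: H(key) = 97 8e, then zero-pad to 5 bytes: K' = 97 8e 00 00 00.
K' ⊕ ipad = a1 b8 36 36 36.  K' ⊕ opad = cb d2 5c 5c 5c.
Inner input = (K'⊕ipad) ∥ m = a1 b8 36 36 36 ∥ ac ff.
Inner hash: even-index sum = 524 mod 256 = 12; odd-index sum = 410 mod 256 = 154 → 0c 9a.
Outer input = (K'⊕opad) ∥ inner = cb d2 5c 5c 5c ∥ 0c 9a.
Outer hash (tag): even-index sum = 541 mod 256 = 29; odd-index sum = 314 mod 256 = 58 → 1d 3a.

1d3a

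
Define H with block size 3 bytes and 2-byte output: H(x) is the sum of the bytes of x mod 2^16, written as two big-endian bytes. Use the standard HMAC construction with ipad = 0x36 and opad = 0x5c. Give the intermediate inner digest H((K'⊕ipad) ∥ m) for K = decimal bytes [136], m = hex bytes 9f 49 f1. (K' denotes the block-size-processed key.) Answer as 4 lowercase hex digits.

0303

Key decimal bytes [136] = 88 is 1 byte ≤ B = 3; zero-pad to 3 bytes: K' = 88 00 00.
K' ⊕ ipad = be 36 36.
Inner input = be 36 36 ∥ 9f 49 f1.
Inner hash: sum = 190+54+54+159+73+241 = 771 → 03 03.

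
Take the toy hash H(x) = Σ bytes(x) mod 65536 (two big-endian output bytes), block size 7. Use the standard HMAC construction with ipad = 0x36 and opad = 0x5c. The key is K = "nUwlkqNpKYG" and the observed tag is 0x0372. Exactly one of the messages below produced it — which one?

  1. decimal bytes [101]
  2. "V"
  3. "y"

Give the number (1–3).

3

Key "nUwlkqNpKYG" = 6e 55 77 6c 6b 71 4e 70 4b 59 47 is 11 bytes > B = 7, so hash it first: H(key) = 04 2b, then zero-pad to 7 bytes: K' = 04 2b 00 00 00 00 00.
K' ⊕ ipad = 32 1d 36 36 36 36 36; K' ⊕ opad = 58 77 5c 5c 5c 5c 5c.
m1: inner = H(32 1d 36 36 36 36 36 65) = 01 c2; tag = H(58 77 5c 5c 5c 5c 5c 01 c2) = 035e
m2: inner = H(32 1d 36 36 36 36 36 56) = 01 b3; tag = H(58 77 5c 5c 5c 5c 5c 01 b3) = 034f
m3: inner = H(32 1d 36 36 36 36 36 79) = 01 d6; tag = H(58 77 5c 5c 5c 5c 5c 01 d6) = 0372 ← matches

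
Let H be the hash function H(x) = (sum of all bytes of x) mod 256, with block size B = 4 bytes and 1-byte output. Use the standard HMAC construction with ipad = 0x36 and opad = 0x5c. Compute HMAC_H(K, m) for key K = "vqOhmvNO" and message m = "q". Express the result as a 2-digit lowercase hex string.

91

Key "vqOhmvNO" = 76 71 4f 68 6d 76 4e 4f is 8 bytes > B = 4, so hash it first: H(key) = 1e, then zero-pad to 4 bytes: K' = 1e 00 00 00.
K' ⊕ ipad = 28 36 36 36.  K' ⊕ opad = 42 5c 5c 5c.
Inner input = (K'⊕ipad) ∥ m = 28 36 36 36 ∥ 71.
Inner hash: sum = 40+54+54+54+113 = 315; mod 256 = 59 → 3b.
Outer input = (K'⊕opad) ∥ inner = 42 5c 5c 5c ∥ 3b.
Outer hash (tag): sum = 66+92+92+92+59 = 401; mod 256 = 145 → 91.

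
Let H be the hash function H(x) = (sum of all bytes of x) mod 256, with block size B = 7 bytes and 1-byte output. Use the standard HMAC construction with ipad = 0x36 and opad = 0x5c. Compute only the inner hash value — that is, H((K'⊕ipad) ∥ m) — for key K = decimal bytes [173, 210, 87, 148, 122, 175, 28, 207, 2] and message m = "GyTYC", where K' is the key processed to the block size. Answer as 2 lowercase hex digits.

Key decimal bytes [173, 210, 87, 148, 122, 175, 28, 207, 2] = ad d2 57 94 7a af 1c cf 02 is 9 bytes > B = 7, so hash it first: H(key) = 80, then zero-pad to 7 bytes: K' = 80 00 00 00 00 00 00.
K' ⊕ ipad = b6 36 36 36 36 36 36.
Inner input = b6 36 36 36 36 36 36 ∥ 47 79 54 59 43.
Inner hash: sum = 182+54+54+54+54+54+54+71+121+84+89+67 = 938; mod 256 = 170 → aa.

aa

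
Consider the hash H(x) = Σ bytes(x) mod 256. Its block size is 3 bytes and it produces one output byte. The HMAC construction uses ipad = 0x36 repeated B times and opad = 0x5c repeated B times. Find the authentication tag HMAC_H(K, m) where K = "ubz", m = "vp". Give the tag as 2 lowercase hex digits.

56

Key "ubz" = 75 62 7a is exactly B = 3 bytes: K' = 75 62 7a.
K' ⊕ ipad = 43 54 4c.  K' ⊕ opad = 29 3e 26.
Inner input = (K'⊕ipad) ∥ m = 43 54 4c ∥ 76 70.
Inner hash: sum = 67+84+76+118+112 = 457; mod 256 = 201 → c9.
Outer input = (K'⊕opad) ∥ inner = 29 3e 26 ∥ c9.
Outer hash (tag): sum = 41+62+38+201 = 342; mod 256 = 86 → 56.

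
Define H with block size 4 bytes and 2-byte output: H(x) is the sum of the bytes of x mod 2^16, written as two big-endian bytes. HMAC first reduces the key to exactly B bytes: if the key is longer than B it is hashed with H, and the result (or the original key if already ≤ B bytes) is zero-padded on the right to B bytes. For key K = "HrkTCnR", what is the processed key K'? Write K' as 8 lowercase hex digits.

|K| = 7 > B = 4, so first hash the key.
H(K): sum = 72+114+107+84+67+110+82 = 636 → 02 7c.
Zero-pad H(K) = 02 7c to 4 bytes: K' = 02 7c 00 00.

027c0000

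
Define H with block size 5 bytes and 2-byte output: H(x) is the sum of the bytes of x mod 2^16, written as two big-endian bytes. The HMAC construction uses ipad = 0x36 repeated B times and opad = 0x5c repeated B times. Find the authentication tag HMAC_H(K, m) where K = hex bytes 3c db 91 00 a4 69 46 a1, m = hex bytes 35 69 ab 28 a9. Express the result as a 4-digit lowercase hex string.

02d1

Key hex bytes 3c db 91 00 a4 69 46 a1 is 8 bytes > B = 5, so hash it first: H(key) = 03 9c, then zero-pad to 5 bytes: K' = 03 9c 00 00 00.
K' ⊕ ipad = 35 aa 36 36 36.  K' ⊕ opad = 5f c0 5c 5c 5c.
Inner input = (K'⊕ipad) ∥ m = 35 aa 36 36 36 ∥ 35 69 ab 28 a9.
Inner hash: sum = 53+170+54+54+54+53+105+171+40+169 = 923 → 03 9b.
Outer input = (K'⊕opad) ∥ inner = 5f c0 5c 5c 5c ∥ 03 9b.
Outer hash (tag): sum = 95+192+92+92+92+3+155 = 721 → 02 d1.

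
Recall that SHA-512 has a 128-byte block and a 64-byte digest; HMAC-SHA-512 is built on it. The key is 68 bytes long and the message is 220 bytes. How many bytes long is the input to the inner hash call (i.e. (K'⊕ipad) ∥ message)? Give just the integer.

Key is 68 ≤ 128 bytes, zero-padded: |K'| = 128.
Inner input = (K'⊕ipad) ∥ m → 128 + 220 = 348 bytes.

348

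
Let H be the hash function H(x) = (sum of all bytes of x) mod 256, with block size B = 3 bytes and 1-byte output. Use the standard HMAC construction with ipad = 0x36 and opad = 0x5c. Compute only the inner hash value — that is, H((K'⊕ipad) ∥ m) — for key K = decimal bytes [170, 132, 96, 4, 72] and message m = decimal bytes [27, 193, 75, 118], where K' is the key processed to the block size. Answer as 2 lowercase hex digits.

f5

Key decimal bytes [170, 132, 96, 4, 72] = aa 84 60 04 48 is 5 bytes > B = 3, so hash it first: H(key) = da, then zero-pad to 3 bytes: K' = da 00 00.
K' ⊕ ipad = ec 36 36.
Inner input = ec 36 36 ∥ 1b c1 4b 76.
Inner hash: sum = 236+54+54+27+193+75+118 = 757; mod 256 = 245 → f5.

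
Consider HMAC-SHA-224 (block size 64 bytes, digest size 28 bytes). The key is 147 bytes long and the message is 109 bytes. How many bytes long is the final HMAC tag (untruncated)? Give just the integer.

The tag is one SHA-224 digest: 28 bytes.

28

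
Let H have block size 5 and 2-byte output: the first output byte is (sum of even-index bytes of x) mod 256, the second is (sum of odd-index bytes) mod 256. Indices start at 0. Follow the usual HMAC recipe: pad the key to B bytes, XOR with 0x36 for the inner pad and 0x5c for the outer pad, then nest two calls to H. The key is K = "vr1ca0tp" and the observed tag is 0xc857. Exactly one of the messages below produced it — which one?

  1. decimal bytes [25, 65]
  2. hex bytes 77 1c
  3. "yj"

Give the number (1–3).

Key "vr1ca0tp" = 76 72 31 63 61 30 74 70 is 8 bytes > B = 5, so hash it first: H(key) = 7c 75, then zero-pad to 5 bytes: K' = 7c 75 00 00 00.
K' ⊕ ipad = 4a 43 36 36 36; K' ⊕ opad = 20 29 5c 5c 5c.
m1: inner = H(4a 43 36 36 36 19 41) = f7 92; tag = H(20 29 5c 5c 5c f7 92) = 6a7c
m2: inner = H(4a 43 36 36 36 77 1c) = d2 f0; tag = H(20 29 5c 5c 5c d2 f0) = c857 ← matches
m3: inner = H(4a 43 36 36 36 79 6a) = 20 f2; tag = H(20 29 5c 5c 5c 20 f2) = caa5

2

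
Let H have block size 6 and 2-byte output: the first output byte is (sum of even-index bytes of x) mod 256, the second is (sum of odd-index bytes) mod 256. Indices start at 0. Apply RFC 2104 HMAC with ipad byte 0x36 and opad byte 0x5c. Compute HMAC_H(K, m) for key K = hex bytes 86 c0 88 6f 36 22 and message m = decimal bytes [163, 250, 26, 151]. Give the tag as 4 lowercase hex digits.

4341

Key hex bytes 86 c0 88 6f 36 22 is exactly B = 6 bytes: K' = 86 c0 88 6f 36 22.
K' ⊕ ipad = b0 f6 be 59 00 14.  K' ⊕ opad = da 9c d4 33 6a 7e.
Inner input = (K'⊕ipad) ∥ m = b0 f6 be 59 00 14 ∥ a3 fa 1a 97.
Inner hash: even-index sum = 555 mod 256 = 43; odd-index sum = 756 mod 256 = 244 → 2b f4.
Outer input = (K'⊕opad) ∥ inner = da 9c d4 33 6a 7e ∥ 2b f4.
Outer hash (tag): even-index sum = 579 mod 256 = 67; odd-index sum = 577 mod 256 = 65 → 43 41.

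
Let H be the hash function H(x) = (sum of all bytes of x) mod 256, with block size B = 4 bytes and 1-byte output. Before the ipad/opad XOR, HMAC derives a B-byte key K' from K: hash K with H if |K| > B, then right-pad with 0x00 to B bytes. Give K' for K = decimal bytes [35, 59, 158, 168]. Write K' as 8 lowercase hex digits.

233b9ea8

Key decimal bytes [35, 59, 158, 168] = 23 3b 9e a8 is exactly B = 4 bytes: K' = 23 3b 9e a8.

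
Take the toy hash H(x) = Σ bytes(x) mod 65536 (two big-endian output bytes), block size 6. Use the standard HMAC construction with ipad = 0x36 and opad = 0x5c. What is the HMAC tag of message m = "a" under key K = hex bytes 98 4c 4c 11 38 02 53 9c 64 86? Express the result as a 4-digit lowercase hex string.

Key hex bytes 98 4c 4c 11 38 02 53 9c 64 86 is 10 bytes > B = 6, so hash it first: H(key) = 03 54, then zero-pad to 6 bytes: K' = 03 54 00 00 00 00.
K' ⊕ ipad = 35 62 36 36 36 36.  K' ⊕ opad = 5f 08 5c 5c 5c 5c.
Inner input = (K'⊕ipad) ∥ m = 35 62 36 36 36 36 ∥ 61.
Inner hash: sum = 53+98+54+54+54+54+97 = 464 → 01 d0.
Outer input = (K'⊕opad) ∥ inner = 5f 08 5c 5c 5c 5c ∥ 01 d0.
Outer hash (tag): sum = 95+8+92+92+92+92+1+208 = 680 → 02 a8.

02a8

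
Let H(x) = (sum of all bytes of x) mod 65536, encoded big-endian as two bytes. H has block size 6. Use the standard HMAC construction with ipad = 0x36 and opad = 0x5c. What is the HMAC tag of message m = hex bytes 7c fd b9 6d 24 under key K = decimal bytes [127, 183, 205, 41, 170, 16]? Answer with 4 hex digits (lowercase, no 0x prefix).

03c4

Key decimal bytes [127, 183, 205, 41, 170, 16] = 7f b7 cd 29 aa 10 is exactly B = 6 bytes: K' = 7f b7 cd 29 aa 10.
K' ⊕ ipad = 49 81 fb 1f 9c 26.  K' ⊕ opad = 23 eb 91 75 f6 4c.
Inner input = (K'⊕ipad) ∥ m = 49 81 fb 1f 9c 26 ∥ 7c fd b9 6d 24.
Inner hash: sum = 73+129+251+31+156+38+124+253+185+109+36 = 1385 → 05 69.
Outer input = (K'⊕opad) ∥ inner = 23 eb 91 75 f6 4c ∥ 05 69.
Outer hash (tag): sum = 35+235+145+117+246+76+5+105 = 964 → 03 c4.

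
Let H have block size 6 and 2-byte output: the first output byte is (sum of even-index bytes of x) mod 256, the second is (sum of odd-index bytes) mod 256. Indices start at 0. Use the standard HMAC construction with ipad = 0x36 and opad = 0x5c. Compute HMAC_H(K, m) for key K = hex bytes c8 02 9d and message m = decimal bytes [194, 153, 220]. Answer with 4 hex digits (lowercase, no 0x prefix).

2e4f

Key hex bytes c8 02 9d is 3 bytes ≤ B = 6; zero-pad to 6 bytes: K' = c8 02 9d 00 00 00.
K' ⊕ ipad = fe 34 ab 36 36 36.  K' ⊕ opad = 94 5e c1 5c 5c 5c.
Inner input = (K'⊕ipad) ∥ m = fe 34 ab 36 36 36 ∥ c2 99 dc.
Inner hash: even-index sum = 893 mod 256 = 125; odd-index sum = 313 mod 256 = 57 → 7d 39.
Outer input = (K'⊕opad) ∥ inner = 94 5e c1 5c 5c 5c ∥ 7d 39.
Outer hash (tag): even-index sum = 558 mod 256 = 46; odd-index sum = 335 mod 256 = 79 → 2e 4f.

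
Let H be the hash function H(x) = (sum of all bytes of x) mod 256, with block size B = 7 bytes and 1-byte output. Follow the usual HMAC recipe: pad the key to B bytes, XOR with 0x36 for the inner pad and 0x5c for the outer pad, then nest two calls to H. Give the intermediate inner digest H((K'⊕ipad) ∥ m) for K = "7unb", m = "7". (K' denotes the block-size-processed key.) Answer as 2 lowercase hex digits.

c9

Key "7unb" = 37 75 6e 62 is 4 bytes ≤ B = 7; zero-pad to 7 bytes: K' = 37 75 6e 62 00 00 00.
K' ⊕ ipad = 01 43 58 54 36 36 36.
Inner input = 01 43 58 54 36 36 36 ∥ 37.
Inner hash: sum = 1+67+88+84+54+54+54+55 = 457; mod 256 = 201 → c9.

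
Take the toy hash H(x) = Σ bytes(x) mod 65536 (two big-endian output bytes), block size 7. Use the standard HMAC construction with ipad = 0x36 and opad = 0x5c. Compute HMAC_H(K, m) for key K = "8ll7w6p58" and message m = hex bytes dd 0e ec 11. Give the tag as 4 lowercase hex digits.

02cc

Key "8ll7w6p58" = 38 6c 6c 37 77 36 70 35 38 is 9 bytes > B = 7, so hash it first: H(key) = 02 d1, then zero-pad to 7 bytes: K' = 02 d1 00 00 00 00 00.
K' ⊕ ipad = 34 e7 36 36 36 36 36.  K' ⊕ opad = 5e 8d 5c 5c 5c 5c 5c.
Inner input = (K'⊕ipad) ∥ m = 34 e7 36 36 36 36 36 ∥ dd 0e ec 11.
Inner hash: sum = 52+231+54+54+54+54+54+221+14+236+17 = 1041 → 04 11.
Outer input = (K'⊕opad) ∥ inner = 5e 8d 5c 5c 5c 5c 5c ∥ 04 11.
Outer hash (tag): sum = 94+141+92+92+92+92+92+4+17 = 716 → 02 cc.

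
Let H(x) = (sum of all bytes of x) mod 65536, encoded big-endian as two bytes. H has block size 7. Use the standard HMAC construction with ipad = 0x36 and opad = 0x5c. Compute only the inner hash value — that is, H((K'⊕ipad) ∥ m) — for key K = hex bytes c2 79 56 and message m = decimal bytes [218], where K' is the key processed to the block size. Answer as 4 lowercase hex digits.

Key hex bytes c2 79 56 is 3 bytes ≤ B = 7; zero-pad to 7 bytes: K' = c2 79 56 00 00 00 00.
K' ⊕ ipad = f4 4f 60 36 36 36 36.
Inner input = f4 4f 60 36 36 36 36 ∥ da.
Inner hash: sum = 244+79+96+54+54+54+54+218 = 853 → 03 55.

0355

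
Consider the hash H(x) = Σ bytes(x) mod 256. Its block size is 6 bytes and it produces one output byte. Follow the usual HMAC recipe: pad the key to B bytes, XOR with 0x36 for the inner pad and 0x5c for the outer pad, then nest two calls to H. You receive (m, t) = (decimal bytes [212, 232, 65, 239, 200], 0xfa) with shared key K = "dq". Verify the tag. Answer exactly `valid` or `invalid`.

valid

Key "dq" = 64 71 is 2 bytes ≤ B = 6; zero-pad to 6 bytes: K' = 64 71 00 00 00 00.
K' ⊕ ipad = 52 47 36 36 36 36; K' ⊕ opad = 38 2d 5c 5c 5c 5c.
Inner hash: sum = 82+71+54+54+54+54+212+232+65+239+200 = 1317; mod 256 = 37 → 25.
Outer hash (recomputed tag): sum = 56+45+92+92+92+92+37 = 506; mod 256 = 250 → fa.
Recomputed tag = fa; claimed = fa → match.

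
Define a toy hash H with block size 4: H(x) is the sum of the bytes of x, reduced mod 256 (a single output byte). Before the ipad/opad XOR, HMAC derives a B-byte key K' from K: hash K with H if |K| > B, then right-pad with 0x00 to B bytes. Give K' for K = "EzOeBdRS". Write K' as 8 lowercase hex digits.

be000000

|K| = 8 > B = 4, so first hash the key.
H(K): sum = 69+122+79+101+66+100+82+83 = 702; mod 256 = 190 → be.
Zero-pad H(K) = be to 4 bytes: K' = be 00 00 00.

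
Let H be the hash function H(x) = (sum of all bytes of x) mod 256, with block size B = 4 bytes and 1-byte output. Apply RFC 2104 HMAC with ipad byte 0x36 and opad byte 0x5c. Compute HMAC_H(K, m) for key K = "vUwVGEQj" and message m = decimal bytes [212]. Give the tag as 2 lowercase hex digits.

f6

Key "vUwVGEQj" = 76 55 77 56 47 45 51 6a is 8 bytes > B = 4, so hash it first: H(key) = df, then zero-pad to 4 bytes: K' = df 00 00 00.
K' ⊕ ipad = e9 36 36 36.  K' ⊕ opad = 83 5c 5c 5c.
Inner input = (K'⊕ipad) ∥ m = e9 36 36 36 ∥ d4.
Inner hash: sum = 233+54+54+54+212 = 607; mod 256 = 95 → 5f.
Outer input = (K'⊕opad) ∥ inner = 83 5c 5c 5c ∥ 5f.
Outer hash (tag): sum = 131+92+92+92+95 = 502; mod 256 = 246 → f6.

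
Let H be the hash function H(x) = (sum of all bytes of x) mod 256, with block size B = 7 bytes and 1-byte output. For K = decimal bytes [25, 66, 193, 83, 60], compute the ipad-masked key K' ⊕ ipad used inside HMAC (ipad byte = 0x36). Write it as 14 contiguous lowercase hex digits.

2f74f7650a3636

Key decimal bytes [25, 66, 193, 83, 60] = 19 42 c1 53 3c is 5 bytes ≤ B = 7; zero-pad to 7 bytes: K' = 19 42 c1 53 3c 00 00.
XOR each byte with 0x36: 19⊕36=2f, 42⊕36=74, c1⊕36=f7, 53⊕36=65, 3c⊕36=0a, 00⊕36=36, 00⊕36=36.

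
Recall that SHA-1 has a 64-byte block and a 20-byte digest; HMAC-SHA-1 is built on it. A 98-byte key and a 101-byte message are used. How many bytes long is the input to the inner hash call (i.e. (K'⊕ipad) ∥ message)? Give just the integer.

Key is 98 > 64 bytes, so it is hashed to 20 bytes then zero-padded to 64: |K'| = 64.
Inner input = (K'⊕ipad) ∥ m → 64 + 101 = 165 bytes.

165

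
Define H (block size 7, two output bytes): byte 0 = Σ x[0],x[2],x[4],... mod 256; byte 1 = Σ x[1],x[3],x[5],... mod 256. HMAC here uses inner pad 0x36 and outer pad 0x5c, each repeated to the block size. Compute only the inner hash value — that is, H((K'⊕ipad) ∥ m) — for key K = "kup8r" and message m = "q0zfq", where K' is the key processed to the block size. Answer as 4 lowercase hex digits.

Key "kup8r" = 6b 75 70 38 72 is 5 bytes ≤ B = 7; zero-pad to 7 bytes: K' = 6b 75 70 38 72 00 00.
K' ⊕ ipad = 5d 43 46 0e 44 36 36.
Inner input = 5d 43 46 0e 44 36 36 ∥ 71 30 7a 66 71.
Inner hash: even-index sum = 435 mod 256 = 179; odd-index sum = 483 mod 256 = 227 → b3 e3.

b3e3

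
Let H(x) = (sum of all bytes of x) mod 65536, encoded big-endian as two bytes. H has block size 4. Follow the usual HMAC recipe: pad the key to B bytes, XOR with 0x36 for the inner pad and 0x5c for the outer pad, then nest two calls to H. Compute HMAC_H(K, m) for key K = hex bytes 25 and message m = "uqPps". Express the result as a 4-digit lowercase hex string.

025d

Key hex bytes 25 is 1 byte ≤ B = 4; zero-pad to 4 bytes: K' = 25 00 00 00.
K' ⊕ ipad = 13 36 36 36.  K' ⊕ opad = 79 5c 5c 5c.
Inner input = (K'⊕ipad) ∥ m = 13 36 36 36 ∥ 75 71 50 70 73.
Inner hash: sum = 19+54+54+54+117+113+80+112+115 = 718 → 02 ce.
Outer input = (K'⊕opad) ∥ inner = 79 5c 5c 5c ∥ 02 ce.
Outer hash (tag): sum = 121+92+92+92+2+206 = 605 → 02 5d.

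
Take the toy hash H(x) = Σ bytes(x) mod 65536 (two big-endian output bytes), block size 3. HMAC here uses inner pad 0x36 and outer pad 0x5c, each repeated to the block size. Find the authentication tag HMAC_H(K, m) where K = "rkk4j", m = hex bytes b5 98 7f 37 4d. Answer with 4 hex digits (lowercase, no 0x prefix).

0203

Key "rkk4j" = 72 6b 6b 34 6a is 5 bytes > B = 3, so hash it first: H(key) = 01 e6, then zero-pad to 3 bytes: K' = 01 e6 00.
K' ⊕ ipad = 37 d0 36.  K' ⊕ opad = 5d ba 5c.
Inner input = (K'⊕ipad) ∥ m = 37 d0 36 ∥ b5 98 7f 37 4d.
Inner hash: sum = 55+208+54+181+152+127+55+77 = 909 → 03 8d.
Outer input = (K'⊕opad) ∥ inner = 5d ba 5c ∥ 03 8d.
Outer hash (tag): sum = 93+186+92+3+141 = 515 → 02 03.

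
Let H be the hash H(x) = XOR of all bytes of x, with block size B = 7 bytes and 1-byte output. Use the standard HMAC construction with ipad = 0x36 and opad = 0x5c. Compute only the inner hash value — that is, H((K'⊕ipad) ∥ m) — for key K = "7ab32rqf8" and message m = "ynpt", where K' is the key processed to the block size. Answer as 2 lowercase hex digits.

4d

Key "7ab32rqf8" = 37 61 62 33 32 72 71 66 38 is 9 bytes > B = 7, so hash it first: H(key) = 68, then zero-pad to 7 bytes: K' = 68 00 00 00 00 00 00.
K' ⊕ ipad = 5e 36 36 36 36 36 36.
Inner input = 5e 36 36 36 36 36 36 ∥ 79 6e 70 74.
Inner hash: XOR 5e⊕36⊕36⊕36⊕36⊕36⊕36⊕79⊕6e⊕70⊕74 = 4d.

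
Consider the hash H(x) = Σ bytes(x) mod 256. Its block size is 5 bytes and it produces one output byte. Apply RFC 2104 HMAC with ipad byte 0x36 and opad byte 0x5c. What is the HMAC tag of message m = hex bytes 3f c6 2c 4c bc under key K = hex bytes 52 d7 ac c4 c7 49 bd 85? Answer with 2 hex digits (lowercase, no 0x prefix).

15

Key hex bytes 52 d7 ac c4 c7 49 bd 85 is 8 bytes > B = 5, so hash it first: H(key) = eb, then zero-pad to 5 bytes: K' = eb 00 00 00 00.
K' ⊕ ipad = dd 36 36 36 36.  K' ⊕ opad = b7 5c 5c 5c 5c.
Inner input = (K'⊕ipad) ∥ m = dd 36 36 36 36 ∥ 3f c6 2c 4c bc.
Inner hash: sum = 221+54+54+54+54+63+198+44+76+188 = 1006; mod 256 = 238 → ee.
Outer input = (K'⊕opad) ∥ inner = b7 5c 5c 5c 5c ∥ ee.
Outer hash (tag): sum = 183+92+92+92+92+238 = 789; mod 256 = 21 → 15.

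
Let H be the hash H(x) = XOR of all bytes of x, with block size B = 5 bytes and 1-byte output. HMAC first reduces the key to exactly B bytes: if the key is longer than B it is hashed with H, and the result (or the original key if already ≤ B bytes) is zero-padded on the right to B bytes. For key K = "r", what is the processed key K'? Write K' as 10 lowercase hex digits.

7200000000

Key "r" = 72 is 1 byte ≤ B = 5; zero-pad to 5 bytes: K' = 72 00 00 00 00.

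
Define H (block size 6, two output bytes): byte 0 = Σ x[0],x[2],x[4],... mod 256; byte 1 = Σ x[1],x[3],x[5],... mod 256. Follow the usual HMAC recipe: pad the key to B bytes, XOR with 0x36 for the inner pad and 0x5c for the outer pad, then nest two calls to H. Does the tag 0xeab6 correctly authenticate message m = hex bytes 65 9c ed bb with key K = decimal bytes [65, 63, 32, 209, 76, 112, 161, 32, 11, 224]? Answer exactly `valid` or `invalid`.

invalid

Key decimal bytes [65, 63, 32, 209, 76, 112, 161, 32, 11, 224] = 41 3f 20 d1 4c 70 a1 20 0b e0 is 10 bytes > B = 6, so hash it first: H(key) = 59 80, then zero-pad to 6 bytes: K' = 59 80 00 00 00 00.
K' ⊕ ipad = 6f b6 36 36 36 36; K' ⊕ opad = 05 dc 5c 5c 5c 5c.
Inner hash: even-index sum = 557 mod 256 = 45; odd-index sum = 633 mod 256 = 121 → 2d 79.
Outer hash (recomputed tag): even-index sum = 234 mod 256 = 234; odd-index sum = 525 mod 256 = 13 → ea 0d.
Recomputed tag = ea0d; claimed = eab6 → mismatch.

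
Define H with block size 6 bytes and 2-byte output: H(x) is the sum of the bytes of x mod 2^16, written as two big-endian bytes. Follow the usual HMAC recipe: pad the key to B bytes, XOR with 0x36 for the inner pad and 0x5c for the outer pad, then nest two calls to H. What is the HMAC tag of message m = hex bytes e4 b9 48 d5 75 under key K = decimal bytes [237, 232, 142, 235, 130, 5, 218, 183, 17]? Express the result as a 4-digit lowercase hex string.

Key decimal bytes [237, 232, 142, 235, 130, 5, 218, 183, 17] = ed e8 8e eb 82 05 da b7 11 is 9 bytes > B = 6, so hash it first: H(key) = 05 77, then zero-pad to 6 bytes: K' = 05 77 00 00 00 00.
K' ⊕ ipad = 33 41 36 36 36 36.  K' ⊕ opad = 59 2b 5c 5c 5c 5c.
Inner input = (K'⊕ipad) ∥ m = 33 41 36 36 36 36 ∥ e4 b9 48 d5 75.
Inner hash: sum = 51+65+54+54+54+54+228+185+72+213+117 = 1147 → 04 7b.
Outer input = (K'⊕opad) ∥ inner = 59 2b 5c 5c 5c 5c ∥ 04 7b.
Outer hash (tag): sum = 89+43+92+92+92+92+4+123 = 627 → 02 73.

0273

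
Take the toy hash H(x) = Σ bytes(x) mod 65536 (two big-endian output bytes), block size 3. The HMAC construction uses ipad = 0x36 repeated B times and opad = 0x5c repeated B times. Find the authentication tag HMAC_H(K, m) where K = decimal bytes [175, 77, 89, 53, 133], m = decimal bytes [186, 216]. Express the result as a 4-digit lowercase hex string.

0144

Key decimal bytes [175, 77, 89, 53, 133] = af 4d 59 35 85 is 5 bytes > B = 3, so hash it first: H(key) = 02 0f, then zero-pad to 3 bytes: K' = 02 0f 00.
K' ⊕ ipad = 34 39 36.  K' ⊕ opad = 5e 53 5c.
Inner input = (K'⊕ipad) ∥ m = 34 39 36 ∥ ba d8.
Inner hash: sum = 52+57+54+186+216 = 565 → 02 35.
Outer input = (K'⊕opad) ∥ inner = 5e 53 5c ∥ 02 35.
Outer hash (tag): sum = 94+83+92+2+53 = 324 → 01 44.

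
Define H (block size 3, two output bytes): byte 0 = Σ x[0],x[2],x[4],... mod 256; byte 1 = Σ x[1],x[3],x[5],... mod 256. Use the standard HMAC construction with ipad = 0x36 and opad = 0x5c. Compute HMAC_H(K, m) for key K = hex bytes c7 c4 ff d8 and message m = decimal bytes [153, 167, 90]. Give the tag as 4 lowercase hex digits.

938d

Key hex bytes c7 c4 ff d8 is 4 bytes > B = 3, so hash it first: H(key) = c6 9c, then zero-pad to 3 bytes: K' = c6 9c 00.
K' ⊕ ipad = f0 aa 36.  K' ⊕ opad = 9a c0 5c.
Inner input = (K'⊕ipad) ∥ m = f0 aa 36 ∥ 99 a7 5a.
Inner hash: even-index sum = 461 mod 256 = 205; odd-index sum = 413 mod 256 = 157 → cd 9d.
Outer input = (K'⊕opad) ∥ inner = 9a c0 5c ∥ cd 9d.
Outer hash (tag): even-index sum = 403 mod 256 = 147; odd-index sum = 397 mod 256 = 141 → 93 8d.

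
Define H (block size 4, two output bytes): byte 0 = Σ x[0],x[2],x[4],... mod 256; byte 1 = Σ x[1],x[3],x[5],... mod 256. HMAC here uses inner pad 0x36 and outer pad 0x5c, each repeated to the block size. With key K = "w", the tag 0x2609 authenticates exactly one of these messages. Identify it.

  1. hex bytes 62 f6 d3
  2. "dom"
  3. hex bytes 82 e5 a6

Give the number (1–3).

3

Key "w" = 77 is 1 byte ≤ B = 4; zero-pad to 4 bytes: K' = 77 00 00 00.
K' ⊕ ipad = 41 36 36 36; K' ⊕ opad = 2b 5c 5c 5c.
m1: inner = H(41 36 36 36 62 f6 d3) = ac 62; tag = H(2b 5c 5c 5c ac 62) = 331a
m2: inner = H(41 36 36 36 64 6f 6d) = 48 db; tag = H(2b 5c 5c 5c 48 db) = cf93
m3: inner = H(41 36 36 36 82 e5 a6) = 9f 51; tag = H(2b 5c 5c 5c 9f 51) = 2609 ← matches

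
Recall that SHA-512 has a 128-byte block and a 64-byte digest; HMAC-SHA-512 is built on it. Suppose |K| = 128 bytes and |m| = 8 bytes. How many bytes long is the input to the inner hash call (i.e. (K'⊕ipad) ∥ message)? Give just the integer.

Key is 128 ≤ 128 bytes, zero-padded: |K'| = 128.
Inner input = (K'⊕ipad) ∥ m → 128 + 8 = 136 bytes.

136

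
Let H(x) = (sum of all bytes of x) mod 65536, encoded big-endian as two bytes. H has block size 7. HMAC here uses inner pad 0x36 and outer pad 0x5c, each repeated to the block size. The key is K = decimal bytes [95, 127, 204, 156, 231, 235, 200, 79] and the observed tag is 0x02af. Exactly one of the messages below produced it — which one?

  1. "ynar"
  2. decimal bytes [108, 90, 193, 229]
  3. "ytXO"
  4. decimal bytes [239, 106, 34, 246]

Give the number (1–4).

Key decimal bytes [95, 127, 204, 156, 231, 235, 200, 79] = 5f 7f cc 9c e7 eb c8 4f is 8 bytes > B = 7, so hash it first: H(key) = 05 2f, then zero-pad to 7 bytes: K' = 05 2f 00 00 00 00 00.
K' ⊕ ipad = 33 19 36 36 36 36 36; K' ⊕ opad = 59 73 5c 5c 5c 5c 5c.
m1: inner = H(33 19 36 36 36 36 36 79 6e 61 72) = 03 14; tag = H(59 73 5c 5c 5c 5c 5c 03 14) = 02af ← matches
m2: inner = H(33 19 36 36 36 36 36 6c 5a c1 e5) = 03 c6; tag = H(59 73 5c 5c 5c 5c 5c 03 c6) = 0361
m3: inner = H(33 19 36 36 36 36 36 79 74 58 4f) = 02 ee; tag = H(59 73 5c 5c 5c 5c 5c 02 ee) = 0388
m4: inner = H(33 19 36 36 36 36 36 ef 6a 22 f6) = 03 cb; tag = H(59 73 5c 5c 5c 5c 5c 03 cb) = 0366

1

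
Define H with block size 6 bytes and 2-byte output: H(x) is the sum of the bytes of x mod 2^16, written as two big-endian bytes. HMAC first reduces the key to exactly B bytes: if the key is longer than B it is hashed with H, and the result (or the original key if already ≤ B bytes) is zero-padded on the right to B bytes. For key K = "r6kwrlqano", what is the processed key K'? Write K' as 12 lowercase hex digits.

|K| = 10 > B = 6, so first hash the key.
H(K): sum = 114+54+107+119+114+108+113+97+110+111 = 1047 → 04 17.
Zero-pad H(K) = 04 17 to 6 bytes: K' = 04 17 00 00 00 00.

041700000000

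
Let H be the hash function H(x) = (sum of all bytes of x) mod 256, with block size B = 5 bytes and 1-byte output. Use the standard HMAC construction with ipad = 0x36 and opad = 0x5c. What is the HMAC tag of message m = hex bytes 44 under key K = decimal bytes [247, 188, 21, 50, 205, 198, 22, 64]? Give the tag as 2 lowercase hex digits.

Key decimal bytes [247, 188, 21, 50, 205, 198, 22, 64] = f7 bc 15 32 cd c6 16 40 is 8 bytes > B = 5, so hash it first: H(key) = e3, then zero-pad to 5 bytes: K' = e3 00 00 00 00.
K' ⊕ ipad = d5 36 36 36 36.  K' ⊕ opad = bf 5c 5c 5c 5c.
Inner input = (K'⊕ipad) ∥ m = d5 36 36 36 36 ∥ 44.
Inner hash: sum = 213+54+54+54+54+68 = 497; mod 256 = 241 → f1.
Outer input = (K'⊕opad) ∥ inner = bf 5c 5c 5c 5c ∥ f1.
Outer hash (tag): sum = 191+92+92+92+92+241 = 800; mod 256 = 32 → 20.

20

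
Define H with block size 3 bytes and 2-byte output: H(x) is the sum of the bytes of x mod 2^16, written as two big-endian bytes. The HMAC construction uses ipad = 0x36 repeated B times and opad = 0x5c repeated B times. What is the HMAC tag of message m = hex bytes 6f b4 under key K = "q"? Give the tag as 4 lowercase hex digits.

01bc

Key "q" = 71 is 1 byte ≤ B = 3; zero-pad to 3 bytes: K' = 71 00 00.
K' ⊕ ipad = 47 36 36.  K' ⊕ opad = 2d 5c 5c.
Inner input = (K'⊕ipad) ∥ m = 47 36 36 ∥ 6f b4.
Inner hash: sum = 71+54+54+111+180 = 470 → 01 d6.
Outer input = (K'⊕opad) ∥ inner = 2d 5c 5c ∥ 01 d6.
Outer hash (tag): sum = 45+92+92+1+214 = 444 → 01 bc.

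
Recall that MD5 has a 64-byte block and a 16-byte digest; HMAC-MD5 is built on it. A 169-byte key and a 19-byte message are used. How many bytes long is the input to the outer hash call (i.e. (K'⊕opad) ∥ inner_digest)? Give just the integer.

80

Key is 169 > 64 bytes, so it is hashed to 16 bytes then zero-padded to 64: |K'| = 64.
Outer input = (K'⊕opad) ∥ H(inner) → 64 + 16 = 80 bytes.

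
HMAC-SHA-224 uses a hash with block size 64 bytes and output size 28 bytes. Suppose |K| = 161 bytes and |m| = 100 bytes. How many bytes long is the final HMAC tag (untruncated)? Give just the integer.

The tag is one SHA-224 digest: 28 bytes.

28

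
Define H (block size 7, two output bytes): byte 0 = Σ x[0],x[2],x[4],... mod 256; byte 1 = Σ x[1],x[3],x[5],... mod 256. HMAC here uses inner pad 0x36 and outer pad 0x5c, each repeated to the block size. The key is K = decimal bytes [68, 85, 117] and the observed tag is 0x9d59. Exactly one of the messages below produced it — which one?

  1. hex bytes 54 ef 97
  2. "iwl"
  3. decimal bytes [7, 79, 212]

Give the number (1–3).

2

Key decimal bytes [68, 85, 117] = 44 55 75 is 3 bytes ≤ B = 7; zero-pad to 7 bytes: K' = 44 55 75 00 00 00 00.
K' ⊕ ipad = 72 63 43 36 36 36 36; K' ⊕ opad = 18 09 29 5c 5c 5c 5c.
m1: inner = H(72 63 43 36 36 36 36 54 ef 97) = 10 ba; tag = H(18 09 29 5c 5c 5c 5c 10 ba) = b3d1
m2: inner = H(72 63 43 36 36 36 36 69 77 6c) = 98 a4; tag = H(18 09 29 5c 5c 5c 5c 98 a4) = 9d59 ← matches
m3: inner = H(72 63 43 36 36 36 36 07 4f d4) = 70 aa; tag = H(18 09 29 5c 5c 5c 5c 70 aa) = a331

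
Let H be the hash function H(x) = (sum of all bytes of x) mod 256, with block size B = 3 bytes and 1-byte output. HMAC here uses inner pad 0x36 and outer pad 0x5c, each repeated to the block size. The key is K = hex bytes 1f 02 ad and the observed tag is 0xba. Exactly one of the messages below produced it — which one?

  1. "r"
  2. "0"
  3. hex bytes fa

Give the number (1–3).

2

Key hex bytes 1f 02 ad is exactly B = 3 bytes: K' = 1f 02 ad.
K' ⊕ ipad = 29 34 9b; K' ⊕ opad = 43 5e f1.
m1: inner = H(29 34 9b 72) = 6a; tag = H(43 5e f1 6a) = fc
m2: inner = H(29 34 9b 30) = 28; tag = H(43 5e f1 28) = ba ← matches
m3: inner = H(29 34 9b fa) = f2; tag = H(43 5e f1 f2) = 84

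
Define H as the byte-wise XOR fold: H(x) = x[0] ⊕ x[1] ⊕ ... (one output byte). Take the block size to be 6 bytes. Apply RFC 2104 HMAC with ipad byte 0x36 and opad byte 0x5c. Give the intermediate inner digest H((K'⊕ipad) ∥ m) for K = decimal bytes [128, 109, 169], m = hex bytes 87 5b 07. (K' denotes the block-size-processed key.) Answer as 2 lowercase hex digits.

9f

Key decimal bytes [128, 109, 169] = 80 6d a9 is 3 bytes ≤ B = 6; zero-pad to 6 bytes: K' = 80 6d a9 00 00 00.
K' ⊕ ipad = b6 5b 9f 36 36 36.
Inner input = b6 5b 9f 36 36 36 ∥ 87 5b 07.
Inner hash: XOR b6⊕5b⊕9f⊕36⊕36⊕36⊕87⊕5b⊕07 = 9f.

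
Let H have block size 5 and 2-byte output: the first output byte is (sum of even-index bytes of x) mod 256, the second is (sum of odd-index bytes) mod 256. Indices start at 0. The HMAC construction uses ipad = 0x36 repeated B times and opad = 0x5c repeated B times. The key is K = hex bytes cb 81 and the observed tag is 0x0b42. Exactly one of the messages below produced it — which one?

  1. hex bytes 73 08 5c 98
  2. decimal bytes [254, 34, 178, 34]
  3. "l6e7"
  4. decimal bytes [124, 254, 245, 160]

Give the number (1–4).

Key hex bytes cb 81 is 2 bytes ≤ B = 5; zero-pad to 5 bytes: K' = cb 81 00 00 00.
K' ⊕ ipad = fd b7 36 36 36; K' ⊕ opad = 97 dd 5c 5c 5c.
m1: inner = H(fd b7 36 36 36 73 08 5c 98) = 09 bc; tag = H(97 dd 5c 5c 5c 09 bc) = 0b42 ← matches
m2: inner = H(fd b7 36 36 36 fe 22 b2 22) = ad 9d; tag = H(97 dd 5c 5c 5c ad 9d) = ece6
m3: inner = H(fd b7 36 36 36 6c 36 65 37) = d6 be; tag = H(97 dd 5c 5c 5c d6 be) = 0d0f
m4: inner = H(fd b7 36 36 36 7c fe f5 a0) = 07 5e; tag = H(97 dd 5c 5c 5c 07 5e) = ad40

1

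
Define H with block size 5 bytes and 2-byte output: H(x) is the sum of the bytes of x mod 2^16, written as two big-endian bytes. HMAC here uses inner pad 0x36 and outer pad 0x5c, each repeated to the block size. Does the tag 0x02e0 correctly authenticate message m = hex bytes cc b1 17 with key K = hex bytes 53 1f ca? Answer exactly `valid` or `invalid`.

Key hex bytes 53 1f ca is 3 bytes ≤ B = 5; zero-pad to 5 bytes: K' = 53 1f ca 00 00.
K' ⊕ ipad = 65 29 fc 36 36; K' ⊕ opad = 0f 43 96 5c 5c.
Inner hash: sum = 101+41+252+54+54+204+177+23 = 906 → 03 8a.
Outer hash (recomputed tag): sum = 15+67+150+92+92+3+138 = 557 → 02 2d.
Recomputed tag = 022d; claimed = 02e0 → mismatch.

invalid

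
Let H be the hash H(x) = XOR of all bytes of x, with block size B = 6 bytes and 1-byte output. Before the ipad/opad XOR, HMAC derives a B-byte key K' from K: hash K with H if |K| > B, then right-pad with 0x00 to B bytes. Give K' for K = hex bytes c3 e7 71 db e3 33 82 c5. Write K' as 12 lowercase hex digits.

|K| = 8 > B = 6, so first hash the key.
H(K): XOR c3⊕e7⊕71⊕db⊕e3⊕33⊕82⊕c5 = 19.
Zero-pad H(K) = 19 to 6 bytes: K' = 19 00 00 00 00 00.

190000000000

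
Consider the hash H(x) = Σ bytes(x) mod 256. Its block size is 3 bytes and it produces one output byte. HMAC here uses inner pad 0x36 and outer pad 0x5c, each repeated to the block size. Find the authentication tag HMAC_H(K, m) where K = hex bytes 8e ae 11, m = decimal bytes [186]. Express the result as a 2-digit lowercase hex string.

Key hex bytes 8e ae 11 is exactly B = 3 bytes: K' = 8e ae 11.
K' ⊕ ipad = b8 98 27.  K' ⊕ opad = d2 f2 4d.
Inner input = (K'⊕ipad) ∥ m = b8 98 27 ∥ ba.
Inner hash: sum = 184+152+39+186 = 561; mod 256 = 49 → 31.
Outer input = (K'⊕opad) ∥ inner = d2 f2 4d ∥ 31.
Outer hash (tag): sum = 210+242+77+49 = 578; mod 256 = 66 → 42.

42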